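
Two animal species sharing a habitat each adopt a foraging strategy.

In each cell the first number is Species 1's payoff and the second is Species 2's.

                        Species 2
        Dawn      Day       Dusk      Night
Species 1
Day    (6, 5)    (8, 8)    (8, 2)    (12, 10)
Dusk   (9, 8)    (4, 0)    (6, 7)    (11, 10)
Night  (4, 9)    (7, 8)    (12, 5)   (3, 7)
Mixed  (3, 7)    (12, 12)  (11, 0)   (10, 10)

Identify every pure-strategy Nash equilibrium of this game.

Species 1 against Dawn: payoffs 6, 9, 4, 3 → best response Dusk.
Species 1 against Day: payoffs 8, 4, 7, 12 → best response Mixed.
Species 1 against Dusk: payoffs 8, 6, 12, 11 → best response Night.
Species 1 against Night: payoffs 12, 11, 3, 10 → best response Day.
Species 2 against Day: payoffs 5, 8, 2, 10 → best response Night.
Species 2 against Dusk: payoffs 8, 0, 7, 10 → best response Night.
Species 2 against Night: payoffs 9, 8, 5, 7 → best response Dawn.
Species 2 against Mixed: payoffs 7, 12, 0, 10 → best response Day.
Mutual best responses: (Day, Night); (Mixed, Day).

(Day, Night), (Mixed, Day)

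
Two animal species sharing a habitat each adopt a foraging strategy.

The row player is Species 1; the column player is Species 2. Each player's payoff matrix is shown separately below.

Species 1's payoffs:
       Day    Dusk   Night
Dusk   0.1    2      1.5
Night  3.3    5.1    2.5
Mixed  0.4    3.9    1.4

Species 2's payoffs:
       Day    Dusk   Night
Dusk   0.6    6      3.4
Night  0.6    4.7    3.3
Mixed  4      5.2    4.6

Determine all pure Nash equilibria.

(Night, Dusk)

(Dusk, Day): Species 1 can switch to Night (0.1 → 3.3). Not NE.
(Dusk, Dusk): Species 1 can switch to Night (2 → 5.1). Not NE.
(Dusk, Night): Species 1 can switch to Night (1.5 → 2.5). Not NE.
(Night, Day): Species 2 can switch to Dusk (0.6 → 4.7). Not NE.
(Night, Dusk): Species 1 gets 5.1, best alternative 3.9; Species 2 gets 4.7, best alternative 3.3. No profitable deviation — NE.
(Night, Night): Species 2 can switch to Dusk (3.3 → 4.7). Not NE.
(Mixed, Day): Species 1 can switch to Night (0.4 → 3.3). Not NE.
(Mixed, Dusk): Species 1 can switch to Night (3.9 → 5.1). Not NE.
(Mixed, Night): Species 1 can switch to Dusk (1.4 → 1.5). Not NE.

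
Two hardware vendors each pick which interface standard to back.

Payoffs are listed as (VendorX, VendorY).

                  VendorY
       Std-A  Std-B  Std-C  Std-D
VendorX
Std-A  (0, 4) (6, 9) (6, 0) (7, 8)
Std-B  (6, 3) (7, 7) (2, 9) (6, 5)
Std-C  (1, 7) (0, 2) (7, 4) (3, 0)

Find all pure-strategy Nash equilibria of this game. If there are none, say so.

none

(Std-A, Std-A): VendorX can switch to Std-B (0 → 6). Not NE.
(Std-A, Std-B): VendorX can switch to Std-B (6 → 7). Not NE.
(Std-A, Std-C): VendorX can switch to Std-C (6 → 7). Not NE.
(Std-A, Std-D): VendorY can switch to Std-B (8 → 9). Not NE.
(Std-B, Std-A): VendorY can switch to Std-B (3 → 7). Not NE.
(Std-B, Std-B): VendorY can switch to Std-C (7 → 9). Not NE.
(Std-B, Std-C): VendorX can switch to Std-A (2 → 6). Not NE.
(Std-B, Std-D): VendorX can switch to Std-A (6 → 7). Not NE.
(The remaining 4 profiles each have a profitable deviation by the same check.)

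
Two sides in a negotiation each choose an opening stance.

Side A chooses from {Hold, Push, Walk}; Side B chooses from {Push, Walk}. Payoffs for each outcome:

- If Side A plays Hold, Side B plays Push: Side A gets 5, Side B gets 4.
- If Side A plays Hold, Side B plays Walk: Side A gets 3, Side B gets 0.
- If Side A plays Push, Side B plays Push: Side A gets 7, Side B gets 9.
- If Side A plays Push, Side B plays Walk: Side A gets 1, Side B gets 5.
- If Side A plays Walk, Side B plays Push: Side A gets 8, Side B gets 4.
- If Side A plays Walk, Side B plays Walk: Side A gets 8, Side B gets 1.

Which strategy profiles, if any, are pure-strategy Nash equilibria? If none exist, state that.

For each player, find the best response to each opponent profile; mutual best responses are the pure NE.
Side A against Push: payoffs 5, 7, 8 → best response Walk.
Side A against Walk: payoffs 3, 1, 8 → best response Walk.
Side B against Hold: payoffs 4, 0 → best response Push.
Side B against Push: payoffs 9, 5 → best response Push.
Side B against Walk: payoffs 4, 1 → best response Push.
Mutual best responses: (Walk, Push).

Pure NE: (Walk, Push)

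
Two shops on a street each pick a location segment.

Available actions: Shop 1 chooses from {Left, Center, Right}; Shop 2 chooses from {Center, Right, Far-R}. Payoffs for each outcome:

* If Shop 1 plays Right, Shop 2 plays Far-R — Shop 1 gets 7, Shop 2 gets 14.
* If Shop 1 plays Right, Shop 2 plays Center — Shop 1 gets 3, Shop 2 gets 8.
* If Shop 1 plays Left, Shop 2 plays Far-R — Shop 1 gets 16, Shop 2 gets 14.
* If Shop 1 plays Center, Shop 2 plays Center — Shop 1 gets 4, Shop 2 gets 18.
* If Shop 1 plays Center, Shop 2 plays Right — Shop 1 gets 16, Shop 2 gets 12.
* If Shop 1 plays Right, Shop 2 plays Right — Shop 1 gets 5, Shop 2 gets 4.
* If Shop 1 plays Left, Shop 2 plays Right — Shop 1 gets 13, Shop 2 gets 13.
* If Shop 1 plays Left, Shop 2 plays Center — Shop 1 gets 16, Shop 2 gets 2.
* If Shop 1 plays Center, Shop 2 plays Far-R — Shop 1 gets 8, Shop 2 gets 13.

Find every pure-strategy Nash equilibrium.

Pure NE: (Left, Far-R)

Shop 1 against Center: payoffs 16, 4, 3 → best response Left.
Shop 1 against Right: payoffs 13, 16, 5 → best response Center.
Shop 1 against Far-R: payoffs 16, 8, 7 → best response Left.
Shop 2 against Left: payoffs 2, 13, 14 → best response Far-R.
Shop 2 against Center: payoffs 18, 12, 13 → best response Center.
Shop 2 against Right: payoffs 8, 4, 14 → best response Far-R.
Mutual best responses: (Left, Far-R).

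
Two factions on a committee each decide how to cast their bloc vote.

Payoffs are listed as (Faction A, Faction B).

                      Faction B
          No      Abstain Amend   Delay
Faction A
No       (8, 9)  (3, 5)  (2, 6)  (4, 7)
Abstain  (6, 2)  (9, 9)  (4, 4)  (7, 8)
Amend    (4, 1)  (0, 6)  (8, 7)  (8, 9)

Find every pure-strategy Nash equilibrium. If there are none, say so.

The pure Nash equilibria are (No, No) and (Abstain, Abstain) and (Amend, Delay).

Check each profile: it is a Nash equilibrium iff no player can strictly gain by switching unilaterally.
(No, No): Faction A gets 8, best alternative 6; Faction B gets 9, best alternative 7. No profitable deviation — NE.
(No, Abstain): Faction A can switch to Abstain (3 → 9). Not NE.
(No, Amend): Faction A can switch to Abstain (2 → 4). Not NE.
(No, Delay): Faction A can switch to Abstain (4 → 7). Not NE.
(Abstain, No): Faction A can switch to No (6 → 8). Not NE.
(Abstain, Abstain): Faction A gets 9, best alternative 3; Faction B gets 9, best alternative 8. No profitable deviation — NE.
(Abstain, Amend): Faction A can switch to Amend (4 → 8). Not NE.
(Abstain, Delay): Faction A can switch to Amend (7 → 8). Not NE.
(Amend, No): Faction A can switch to No (4 → 8). Not NE.
(Amend, Abstain): Faction A can switch to No (0 → 3). Not NE.
(Amend, Amend): Faction B can switch to Delay (7 → 9). Not NE.
(Amend, Delay): Faction A gets 8, best alternative 7; Faction B gets 9, best alternative 7. No profitable deviation — NE.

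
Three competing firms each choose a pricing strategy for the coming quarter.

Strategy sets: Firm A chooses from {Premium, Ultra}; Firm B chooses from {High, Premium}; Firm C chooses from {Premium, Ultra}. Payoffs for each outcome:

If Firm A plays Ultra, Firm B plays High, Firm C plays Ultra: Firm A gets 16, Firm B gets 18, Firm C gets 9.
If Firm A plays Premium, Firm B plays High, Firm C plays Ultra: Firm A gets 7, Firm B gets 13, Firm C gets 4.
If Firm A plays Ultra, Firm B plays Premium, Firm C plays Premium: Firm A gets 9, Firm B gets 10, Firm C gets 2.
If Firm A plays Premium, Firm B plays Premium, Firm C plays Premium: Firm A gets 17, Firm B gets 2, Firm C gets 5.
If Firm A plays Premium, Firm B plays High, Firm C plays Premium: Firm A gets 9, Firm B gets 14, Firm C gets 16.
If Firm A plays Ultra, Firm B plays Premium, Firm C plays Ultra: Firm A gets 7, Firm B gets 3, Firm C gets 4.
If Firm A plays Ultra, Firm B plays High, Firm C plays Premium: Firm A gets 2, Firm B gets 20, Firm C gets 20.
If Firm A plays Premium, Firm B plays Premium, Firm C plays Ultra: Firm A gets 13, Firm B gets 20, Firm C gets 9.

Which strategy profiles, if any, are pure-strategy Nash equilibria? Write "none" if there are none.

Pure-strategy Nash equilibria: (Premium, High, Premium), (Premium, Premium, Ultra)

Firm A against (High, Premium): payoffs 9, 2 → best response Premium.
Firm A against (High, Ultra): payoffs 7, 16 → best response Ultra.
Firm A against (Premium, Premium): payoffs 17, 9 → best response Premium.
Firm A against (Premium, Ultra): payoffs 13, 7 → best response Premium.
Firm B against (Premium, Premium): payoffs 14, 2 → best response High.
Firm B against (Premium, Ultra): payoffs 13, 20 → best response Premium.
Firm B against (Ultra, Premium): payoffs 20, 10 → best response High.
Firm B against (Ultra, Ultra): payoffs 18, 3 → best response High.
Firm C against (Premium, High): payoffs 16, 4 → best response Premium.
Firm C against (Premium, Premium): payoffs 5, 9 → best response Ultra.
Firm C against (Ultra, High): payoffs 20, 9 → best response Premium.
Firm C against (Ultra, Premium): payoffs 2, 4 → best response Ultra.
Mutual best responses: (Premium, High, Premium); (Premium, Premium, Ultra).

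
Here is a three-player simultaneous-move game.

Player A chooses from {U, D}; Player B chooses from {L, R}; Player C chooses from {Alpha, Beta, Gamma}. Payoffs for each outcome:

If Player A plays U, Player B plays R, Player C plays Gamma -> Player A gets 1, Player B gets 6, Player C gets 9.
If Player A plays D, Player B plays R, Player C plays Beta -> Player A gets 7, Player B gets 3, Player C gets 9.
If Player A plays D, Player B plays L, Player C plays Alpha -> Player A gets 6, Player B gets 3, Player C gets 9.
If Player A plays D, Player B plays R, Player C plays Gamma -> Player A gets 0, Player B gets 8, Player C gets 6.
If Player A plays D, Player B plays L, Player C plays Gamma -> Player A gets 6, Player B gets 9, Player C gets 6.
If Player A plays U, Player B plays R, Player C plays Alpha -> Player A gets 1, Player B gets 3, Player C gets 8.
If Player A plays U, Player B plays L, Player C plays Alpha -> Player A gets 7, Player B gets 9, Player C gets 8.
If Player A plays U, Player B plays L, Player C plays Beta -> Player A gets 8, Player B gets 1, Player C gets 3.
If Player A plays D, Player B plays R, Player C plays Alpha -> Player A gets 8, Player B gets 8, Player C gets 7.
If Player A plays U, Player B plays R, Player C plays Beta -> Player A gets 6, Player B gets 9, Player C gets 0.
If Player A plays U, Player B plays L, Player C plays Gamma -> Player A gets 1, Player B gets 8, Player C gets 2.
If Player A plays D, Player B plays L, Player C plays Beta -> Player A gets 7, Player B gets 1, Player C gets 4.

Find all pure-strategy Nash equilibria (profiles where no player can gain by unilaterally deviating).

Check each profile: it is a Nash equilibrium iff no player can strictly gain by switching unilaterally.
(U, L, Alpha): Player A gets 7, best alternative 6; Player B gets 9, best alternative 3; Player C gets 8, best alternative 3. No profitable deviation — NE.
(U, L, Beta): Player B can switch to R (1 → 9). Not NE.
(U, L, Gamma): Player A can switch to D (1 → 6). Not NE.
(U, R, Alpha): Player A can switch to D (1 → 8). Not NE.
(U, R, Beta): Player A can switch to D (6 → 7). Not NE.
(U, R, Gamma): Player B can switch to L (6 → 8). Not NE.
(D, L, Alpha): Player A can switch to U (6 → 7). Not NE.
(D, L, Beta): Player A can switch to U (7 → 8). Not NE.
(D, L, Gamma): Player C can switch to Alpha (6 → 9). Not NE.
(D, R, Alpha): Player C can switch to Beta (7 → 9). Not NE.
(D, R, Beta): Player A gets 7, best alternative 6; Player B gets 3, best alternative 1; Player C gets 9, best alternative 7. No profitable deviation — NE.
(D, R, Gamma): Player A can switch to U (0 → 1). Not NE.

Pure-strategy Nash equilibria: (U, L, Alpha) and (D, R, Beta)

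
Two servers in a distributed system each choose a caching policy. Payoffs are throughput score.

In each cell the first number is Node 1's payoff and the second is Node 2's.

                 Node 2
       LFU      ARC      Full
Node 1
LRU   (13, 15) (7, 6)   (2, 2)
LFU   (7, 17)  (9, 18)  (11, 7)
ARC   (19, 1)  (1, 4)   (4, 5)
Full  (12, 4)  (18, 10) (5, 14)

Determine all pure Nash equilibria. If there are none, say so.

No pure-strategy Nash equilibrium.

Check each profile: it is a Nash equilibrium iff no player can strictly gain by switching unilaterally.
(LRU, LFU): Node 1 can switch to ARC (13 → 19). Not NE.
(LRU, ARC): Node 1 can switch to LFU (7 → 9). Not NE.
(LRU, Full): Node 1 can switch to LFU (2 → 11). Not NE.
(LFU, LFU): Node 1 can switch to LRU (7 → 13). Not NE.
(LFU, ARC): Node 1 can switch to Full (9 → 18). Not NE.
(LFU, Full): Node 2 can switch to LFU (7 → 17). Not NE.
(The remaining 6 profiles each have a profitable deviation by the same check.)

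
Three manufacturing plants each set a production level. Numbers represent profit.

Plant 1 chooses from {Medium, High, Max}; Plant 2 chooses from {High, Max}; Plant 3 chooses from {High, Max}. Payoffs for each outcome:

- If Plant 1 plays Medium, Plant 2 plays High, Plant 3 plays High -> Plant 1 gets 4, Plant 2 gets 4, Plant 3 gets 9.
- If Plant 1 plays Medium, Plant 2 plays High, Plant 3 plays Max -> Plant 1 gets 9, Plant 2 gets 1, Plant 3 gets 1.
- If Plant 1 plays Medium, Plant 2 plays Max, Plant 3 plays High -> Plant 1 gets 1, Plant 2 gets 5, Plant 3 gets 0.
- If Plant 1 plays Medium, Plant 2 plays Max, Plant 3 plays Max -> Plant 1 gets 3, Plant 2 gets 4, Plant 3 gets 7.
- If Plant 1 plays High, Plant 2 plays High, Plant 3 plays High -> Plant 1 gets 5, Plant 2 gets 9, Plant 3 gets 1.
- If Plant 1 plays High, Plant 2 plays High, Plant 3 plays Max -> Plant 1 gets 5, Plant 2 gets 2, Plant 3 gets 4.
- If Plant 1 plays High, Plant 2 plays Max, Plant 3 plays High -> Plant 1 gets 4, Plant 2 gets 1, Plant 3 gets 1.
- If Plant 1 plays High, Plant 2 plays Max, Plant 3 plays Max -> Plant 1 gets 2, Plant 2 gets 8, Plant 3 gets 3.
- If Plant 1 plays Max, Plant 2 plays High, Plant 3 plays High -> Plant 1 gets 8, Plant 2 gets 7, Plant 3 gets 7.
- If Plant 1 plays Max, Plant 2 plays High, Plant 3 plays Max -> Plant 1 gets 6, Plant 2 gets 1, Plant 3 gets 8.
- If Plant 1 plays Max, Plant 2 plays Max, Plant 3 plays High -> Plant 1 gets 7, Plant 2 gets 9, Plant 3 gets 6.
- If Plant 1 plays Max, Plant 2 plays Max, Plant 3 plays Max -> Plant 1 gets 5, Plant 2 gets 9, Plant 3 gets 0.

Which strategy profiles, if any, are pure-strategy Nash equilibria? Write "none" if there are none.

Plant 1 against (High, High): payoffs 4, 5, 8 → best response Max.
Plant 1 against (High, Max): payoffs 9, 5, 6 → best response Medium.
Plant 1 against (Max, High): payoffs 1, 4, 7 → best response Max.
Plant 1 against (Max, Max): payoffs 3, 2, 5 → best response Max.
Plant 2 against (Medium, High): payoffs 4, 5 → best response Max.
Plant 2 against (Medium, Max): payoffs 1, 4 → best response Max.
Plant 2 against (High, High): payoffs 9, 1 → best response High.
Plant 2 against (High, Max): payoffs 2, 8 → best response Max.
Plant 2 against (Max, High): payoffs 7, 9 → best response Max.
Plant 2 against (Max, Max): payoffs 1, 9 → best response Max.
Plant 3 against (Medium, High): payoffs 9, 1 → best response High.
Plant 3 against (Medium, Max): payoffs 0, 7 → best response Max.
Plant 3 against (High, High): payoffs 1, 4 → best response Max.
Plant 3 against (High, Max): payoffs 1, 3 → best response Max.
Plant 3 against (Max, High): payoffs 7, 8 → best response Max.
Plant 3 against (Max, Max): payoffs 6, 0 → best response High.
Mutual best responses: (Max, Max, High).

The unique pure-strategy Nash equilibrium is (Max, Max, High).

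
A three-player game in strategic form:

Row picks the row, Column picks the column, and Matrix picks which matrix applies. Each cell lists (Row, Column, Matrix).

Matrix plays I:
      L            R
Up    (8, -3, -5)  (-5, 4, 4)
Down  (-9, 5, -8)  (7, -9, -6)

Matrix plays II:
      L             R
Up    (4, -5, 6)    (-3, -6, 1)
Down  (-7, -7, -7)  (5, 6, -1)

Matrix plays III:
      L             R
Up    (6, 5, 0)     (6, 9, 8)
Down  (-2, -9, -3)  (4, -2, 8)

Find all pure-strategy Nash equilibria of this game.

Pure-strategy Nash equilibria: (Up, L, II), (Up, R, III)

Row against (L, I): payoffs 8, -9 → best response Up.
Row against (L, II): payoffs 4, -7 → best response Up.
Row against (L, III): payoffs 6, -2 → best response Up.
Row against (R, I): payoffs -5, 7 → best response Down.
Row against (R, II): payoffs -3, 5 → best response Down.
Row against (R, III): payoffs 6, 4 → best response Up.
Column against (Up, I): payoffs -3, 4 → best response R.
Column against (Up, II): payoffs -5, -6 → best response L.
Column against (Up, III): payoffs 5, 9 → best response R.
Column against (Down, I): payoffs 5, -9 → best response L.
Column against (Down, II): payoffs -7, 6 → best response R.
Column against (Down, III): payoffs -9, -2 → best response R.
Matrix against (Up, L): payoffs -5, 6, 0 → best response II.
Matrix against (Up, R): payoffs 4, 1, 8 → best response III.
Matrix against (Down, L): payoffs -8, -7, -3 → best response III.
Matrix against (Down, R): payoffs -6, -1, 8 → best response III.
Mutual best responses: (Up, L, II); (Up, R, III).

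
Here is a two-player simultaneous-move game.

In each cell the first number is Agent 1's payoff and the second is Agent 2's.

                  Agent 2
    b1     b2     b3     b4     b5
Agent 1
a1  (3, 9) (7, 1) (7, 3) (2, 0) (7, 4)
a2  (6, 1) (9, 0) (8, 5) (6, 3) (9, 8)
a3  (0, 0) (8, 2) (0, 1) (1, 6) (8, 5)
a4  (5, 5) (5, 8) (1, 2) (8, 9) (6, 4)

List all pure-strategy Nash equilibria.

Pure-strategy Nash equilibria: (a2, b5) and (a4, b4)

Agent 1 against b1: payoffs 3, 6, 0, 5 → best response a2.
Agent 1 against b2: payoffs 7, 9, 8, 5 → best response a2.
Agent 1 against b3: payoffs 7, 8, 0, 1 → best response a2.
Agent 1 against b4: payoffs 2, 6, 1, 8 → best response a4.
Agent 1 against b5: payoffs 7, 9, 8, 6 → best response a2.
Agent 2 against a1: payoffs 9, 1, 3, 0, 4 → best response b1.
Agent 2 against a2: payoffs 1, 0, 5, 3, 8 → best response b5.
Agent 2 against a3: payoffs 0, 2, 1, 6, 5 → best response b4.
Agent 2 against a4: payoffs 5, 8, 2, 9, 4 → best response b4.
Mutual best responses: (a2, b5); (a4, b4).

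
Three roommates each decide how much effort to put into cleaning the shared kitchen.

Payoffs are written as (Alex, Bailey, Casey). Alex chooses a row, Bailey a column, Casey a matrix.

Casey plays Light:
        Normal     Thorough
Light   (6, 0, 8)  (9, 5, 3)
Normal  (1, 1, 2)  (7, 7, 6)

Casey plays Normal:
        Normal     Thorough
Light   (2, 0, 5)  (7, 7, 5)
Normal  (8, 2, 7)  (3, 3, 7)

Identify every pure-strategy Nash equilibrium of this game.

Alex against (Normal, Light): payoffs 6, 1 → best response Light.
Alex against (Normal, Normal): payoffs 2, 8 → best response Normal.
Alex against (Thorough, Light): payoffs 9, 7 → best response Light.
Alex against (Thorough, Normal): payoffs 7, 3 → best response Light.
Bailey against (Light, Light): payoffs 0, 5 → best response Thorough.
Bailey against (Light, Normal): payoffs 0, 7 → best response Thorough.
Bailey against (Normal, Light): payoffs 1, 7 → best response Thorough.
Bailey against (Normal, Normal): payoffs 2, 3 → best response Thorough.
Casey against (Light, Normal): payoffs 8, 5 → best response Light.
Casey against (Light, Thorough): payoffs 3, 5 → best response Normal.
Casey against (Normal, Normal): payoffs 2, 7 → best response Normal.
Casey against (Normal, Thorough): payoffs 6, 7 → best response Normal.
Mutual best responses: (Light, Thorough, Normal).

(Light, Thorough, Normal)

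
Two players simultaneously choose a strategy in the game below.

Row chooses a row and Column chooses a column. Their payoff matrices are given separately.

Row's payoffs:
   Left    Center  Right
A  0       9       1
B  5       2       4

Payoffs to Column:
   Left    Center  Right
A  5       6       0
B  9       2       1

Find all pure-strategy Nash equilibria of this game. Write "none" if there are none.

Mark each player's best response to every combination of opponents' strategies; a profile where every player is best-responding is a pure Nash equilibrium.
Row against Left: payoffs 0, 5 → best response B.
Row against Center: payoffs 9, 2 → best response A.
Row against Right: payoffs 1, 4 → best response B.
Column against A: payoffs 5, 6, 0 → best response Center.
Column against B: payoffs 9, 2, 1 → best response Left.
Mutual best responses: (A, Center); (B, Left).

(A, Center) and (B, Left)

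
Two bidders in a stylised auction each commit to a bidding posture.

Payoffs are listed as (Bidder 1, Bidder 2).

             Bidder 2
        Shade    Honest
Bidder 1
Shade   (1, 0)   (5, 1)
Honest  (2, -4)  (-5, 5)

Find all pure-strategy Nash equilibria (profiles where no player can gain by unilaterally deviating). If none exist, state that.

The unique pure-strategy Nash equilibrium is (Shade, Honest).

For each strategy profile, look for a profitable unilateral deviation.
(Shade, Shade): Bidder 1 can switch to Honest (1 → 2). Not NE.
(Shade, Honest): Bidder 1 gets 5, best alternative -5; Bidder 2 gets 1, best alternative 0. No profitable deviation — NE.
(Honest, Shade): Bidder 2 can switch to Honest (-4 → 5). Not NE.
(Honest, Honest): Bidder 1 can switch to Shade (-5 → 5). Not NE.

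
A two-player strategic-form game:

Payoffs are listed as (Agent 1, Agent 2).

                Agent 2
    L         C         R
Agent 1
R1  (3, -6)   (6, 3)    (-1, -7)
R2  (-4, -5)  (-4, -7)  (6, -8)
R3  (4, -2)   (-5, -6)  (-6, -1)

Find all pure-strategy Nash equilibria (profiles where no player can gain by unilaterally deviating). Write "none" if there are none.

Check each profile: it is a Nash equilibrium iff no player can strictly gain by switching unilaterally.
(R1, L): Agent 1 can switch to R3 (3 → 4). Not NE.
(R1, C): Agent 1 gets 6, best alternative -4; Agent 2 gets 3, best alternative -6. No profitable deviation — NE.
(R1, R): Agent 1 can switch to R2 (-1 → 6). Not NE.
(R2, L): Agent 1 can switch to R1 (-4 → 3). Not NE.
(R2, C): Agent 1 can switch to R1 (-4 → 6). Not NE.
(R2, R): Agent 2 can switch to L (-8 → -5). Not NE.
(R3, L): Agent 2 can switch to R (-2 → -1). Not NE.
(R3, C): Agent 1 can switch to R1 (-5 → 6). Not NE.
(R3, R): Agent 1 can switch to R1 (-6 → -1). Not NE.

(R1, C)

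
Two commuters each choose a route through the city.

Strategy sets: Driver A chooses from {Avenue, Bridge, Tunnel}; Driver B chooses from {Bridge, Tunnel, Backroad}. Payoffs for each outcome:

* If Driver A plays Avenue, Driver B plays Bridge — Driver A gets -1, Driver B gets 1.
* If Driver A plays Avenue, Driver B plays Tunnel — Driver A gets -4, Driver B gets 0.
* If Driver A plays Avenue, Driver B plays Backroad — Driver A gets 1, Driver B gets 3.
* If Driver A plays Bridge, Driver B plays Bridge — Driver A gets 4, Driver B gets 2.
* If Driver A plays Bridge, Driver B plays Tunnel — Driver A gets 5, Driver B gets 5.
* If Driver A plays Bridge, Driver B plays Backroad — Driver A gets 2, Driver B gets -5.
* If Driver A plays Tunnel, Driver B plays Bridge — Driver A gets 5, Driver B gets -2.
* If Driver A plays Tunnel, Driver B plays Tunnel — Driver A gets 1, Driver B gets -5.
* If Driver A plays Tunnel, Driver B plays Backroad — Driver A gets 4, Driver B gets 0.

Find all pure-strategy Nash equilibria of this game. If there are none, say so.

(Avenue, Bridge): Driver A can switch to Bridge (-1 → 4). Not NE.
(Avenue, Tunnel): Driver A can switch to Bridge (-4 → 5). Not NE.
(Avenue, Backroad): Driver A can switch to Bridge (1 → 2). Not NE.
(Bridge, Bridge): Driver A can switch to Tunnel (4 → 5). Not NE.
(Bridge, Tunnel): Driver A gets 5, best alternative 1; Driver B gets 5, best alternative 2. No profitable deviation — NE.
(Bridge, Backroad): Driver A can switch to Tunnel (2 → 4). Not NE.
(Tunnel, Bridge): Driver B can switch to Backroad (-2 → 0). Not NE.
(Tunnel, Backroad): Driver A gets 4, best alternative 2; Driver B gets 0, best alternative -2. No profitable deviation — NE.
(The remaining 1 profile has a profitable deviation by the same check.)

The pure Nash equilibria are (Bridge, Tunnel); (Tunnel, Backroad).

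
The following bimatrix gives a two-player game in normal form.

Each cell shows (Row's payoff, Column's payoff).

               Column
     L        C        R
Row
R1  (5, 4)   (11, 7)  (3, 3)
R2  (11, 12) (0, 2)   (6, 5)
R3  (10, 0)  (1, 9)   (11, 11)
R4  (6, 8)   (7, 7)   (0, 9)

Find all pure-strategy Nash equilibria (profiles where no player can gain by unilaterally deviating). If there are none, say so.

Pure-strategy Nash equilibria: (R1, C) and (R2, L) and (R3, R)

(R1, L): Row can switch to R2 (5 → 11). Not NE.
(R1, C): Row gets 11, best alternative 7; Column gets 7, best alternative 4. No profitable deviation — NE.
(R1, R): Row can switch to R2 (3 → 6). Not NE.
(R2, L): Row gets 11, best alternative 10; Column gets 12, best alternative 5. No profitable deviation — NE.
(R2, C): Row can switch to R1 (0 → 11). Not NE.
(R2, R): Row can switch to R3 (6 → 11). Not NE.
(R3, L): Row can switch to R2 (10 → 11). Not NE.
(R3, C): Row can switch to R1 (1 → 11). Not NE.
(R3, R): Row gets 11, best alternative 6; Column gets 11, best alternative 9. No profitable deviation — NE.
(R4, L): Row can switch to R2 (6 → 11). Not NE.
(R4, C): Row can switch to R1 (7 → 11). Not NE.
(The remaining 1 profile has a profitable deviation by the same check.)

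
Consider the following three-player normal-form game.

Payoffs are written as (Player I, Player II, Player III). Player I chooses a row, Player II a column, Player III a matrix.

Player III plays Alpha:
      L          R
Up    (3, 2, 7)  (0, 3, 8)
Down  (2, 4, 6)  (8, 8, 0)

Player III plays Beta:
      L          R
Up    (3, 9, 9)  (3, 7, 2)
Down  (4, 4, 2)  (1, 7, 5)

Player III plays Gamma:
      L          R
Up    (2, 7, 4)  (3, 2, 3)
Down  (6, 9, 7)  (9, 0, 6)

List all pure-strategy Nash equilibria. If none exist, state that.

Player I against (L, Alpha): payoffs 3, 2 → best response Up.
Player I against (L, Beta): payoffs 3, 4 → best response Down.
Player I against (L, Gamma): payoffs 2, 6 → best response Down.
Player I against (R, Alpha): payoffs 0, 8 → best response Down.
Player I against (R, Beta): payoffs 3, 1 → best response Up.
Player I against (R, Gamma): payoffs 3, 9 → best response Down.
Player II against (Up, Alpha): payoffs 2, 3 → best response R.
Player II against (Up, Beta): payoffs 9, 7 → best response L.
Player II against (Up, Gamma): payoffs 7, 2 → best response L.
Player II against (Down, Alpha): payoffs 4, 8 → best response R.
Player II against (Down, Beta): payoffs 4, 7 → best response R.
Player II against (Down, Gamma): payoffs 9, 0 → best response L.
Player III against (Up, L): payoffs 7, 9, 4 → best response Beta.
Player III against (Up, R): payoffs 8, 2, 3 → best response Alpha.
Player III against (Down, L): payoffs 6, 2, 7 → best response Gamma.
Player III against (Down, R): payoffs 0, 5, 6 → best response Gamma.
Mutual best responses: (Down, L, Gamma).

The unique pure-strategy Nash equilibrium is (Down, L, Gamma).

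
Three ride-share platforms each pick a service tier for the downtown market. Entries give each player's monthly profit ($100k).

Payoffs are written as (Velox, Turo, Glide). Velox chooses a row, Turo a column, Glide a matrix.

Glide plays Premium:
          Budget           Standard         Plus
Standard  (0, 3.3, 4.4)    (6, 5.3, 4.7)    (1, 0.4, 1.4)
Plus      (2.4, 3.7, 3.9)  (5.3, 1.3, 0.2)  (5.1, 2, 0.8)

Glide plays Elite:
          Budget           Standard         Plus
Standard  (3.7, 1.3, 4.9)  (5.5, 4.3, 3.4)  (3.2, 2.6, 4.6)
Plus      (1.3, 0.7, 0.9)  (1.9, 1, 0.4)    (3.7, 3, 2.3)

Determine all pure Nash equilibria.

(Standard, Standard, Premium); (Plus, Budget, Premium); (Plus, Plus, Elite)

Velox against (Budget, Premium): payoffs 0, 2.4 → best response Plus.
Velox against (Budget, Elite): payoffs 3.7, 1.3 → best response Standard.
Velox against (Standard, Premium): payoffs 6, 5.3 → best response Standard.
Velox against (Standard, Elite): payoffs 5.5, 1.9 → best response Standard.
Velox against (Plus, Premium): payoffs 1, 5.1 → best response Plus.
Velox against (Plus, Elite): payoffs 3.2, 3.7 → best response Plus.
Turo against (Standard, Premium): payoffs 3.3, 5.3, 0.4 → best response Standard.
Turo against (Standard, Elite): payoffs 1.3, 4.3, 2.6 → best response Standard.
Turo against (Plus, Premium): payoffs 3.7, 1.3, 2 → best response Budget.
Turo against (Plus, Elite): payoffs 0.7, 1, 3 → best response Plus.
Glide against (Standard, Budget): payoffs 4.4, 4.9 → best response Elite.
Glide against (Standard, Standard): payoffs 4.7, 3.4 → best response Premium.
Glide against (Standard, Plus): payoffs 1.4, 4.6 → best response Elite.
Glide against (Plus, Budget): payoffs 3.9, 0.9 → best response Premium.
Glide against (Plus, Standard): payoffs 0.2, 0.4 → best response Elite.
Glide against (Plus, Plus): payoffs 0.8, 2.3 → best response Elite.
Mutual best responses: (Standard, Standard, Premium); (Plus, Budget, Premium); (Plus, Plus, Elite).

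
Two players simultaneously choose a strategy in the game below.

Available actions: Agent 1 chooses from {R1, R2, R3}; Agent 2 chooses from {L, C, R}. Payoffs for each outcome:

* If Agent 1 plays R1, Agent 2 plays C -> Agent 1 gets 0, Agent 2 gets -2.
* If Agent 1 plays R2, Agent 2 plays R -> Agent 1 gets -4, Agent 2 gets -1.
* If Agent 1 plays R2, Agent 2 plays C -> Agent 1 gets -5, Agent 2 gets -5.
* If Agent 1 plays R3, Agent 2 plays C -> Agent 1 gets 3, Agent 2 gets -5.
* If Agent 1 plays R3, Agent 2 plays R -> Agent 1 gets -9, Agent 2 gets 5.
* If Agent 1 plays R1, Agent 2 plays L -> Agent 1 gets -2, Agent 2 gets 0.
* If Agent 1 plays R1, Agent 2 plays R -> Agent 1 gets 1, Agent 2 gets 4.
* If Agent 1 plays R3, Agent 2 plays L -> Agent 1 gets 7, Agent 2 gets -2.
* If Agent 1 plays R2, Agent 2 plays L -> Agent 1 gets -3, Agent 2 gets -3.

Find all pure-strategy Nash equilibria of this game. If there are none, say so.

Agent 1 against L: payoffs -2, -3, 7 → best response R3.
Agent 1 against C: payoffs 0, -5, 3 → best response R3.
Agent 1 against R: payoffs 1, -4, -9 → best response R1.
Agent 2 against R1: payoffs 0, -2, 4 → best response R.
Agent 2 against R2: payoffs -3, -5, -1 → best response R.
Agent 2 against R3: payoffs -2, -5, 5 → best response R.
Mutual best responses: (R1, R).

Pure NE: (R1, R)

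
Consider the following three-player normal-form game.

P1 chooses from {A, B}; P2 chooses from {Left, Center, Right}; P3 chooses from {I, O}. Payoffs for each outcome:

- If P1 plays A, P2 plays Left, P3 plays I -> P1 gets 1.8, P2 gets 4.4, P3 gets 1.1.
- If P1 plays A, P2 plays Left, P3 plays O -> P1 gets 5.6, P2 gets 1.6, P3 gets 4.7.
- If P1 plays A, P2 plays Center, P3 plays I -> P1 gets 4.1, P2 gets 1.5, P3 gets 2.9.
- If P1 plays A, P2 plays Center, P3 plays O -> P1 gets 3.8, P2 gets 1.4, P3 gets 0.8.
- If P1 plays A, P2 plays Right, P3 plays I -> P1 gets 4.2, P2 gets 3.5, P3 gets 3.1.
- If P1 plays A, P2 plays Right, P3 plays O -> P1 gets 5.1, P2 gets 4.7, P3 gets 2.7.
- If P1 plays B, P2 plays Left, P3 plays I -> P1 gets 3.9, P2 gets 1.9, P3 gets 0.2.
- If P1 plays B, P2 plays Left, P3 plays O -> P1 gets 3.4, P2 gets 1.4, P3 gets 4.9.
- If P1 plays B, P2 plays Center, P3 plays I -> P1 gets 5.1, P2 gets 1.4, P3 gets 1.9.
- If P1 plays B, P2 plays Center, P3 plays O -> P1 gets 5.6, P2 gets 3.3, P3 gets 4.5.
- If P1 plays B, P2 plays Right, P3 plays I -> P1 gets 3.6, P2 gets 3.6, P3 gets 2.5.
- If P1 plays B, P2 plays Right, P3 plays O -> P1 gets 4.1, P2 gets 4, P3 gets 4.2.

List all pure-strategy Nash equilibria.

P1 against (Left, I): payoffs 1.8, 3.9 → best response B.
P1 against (Left, O): payoffs 5.6, 3.4 → best response A.
P1 against (Center, I): payoffs 4.1, 5.1 → best response B.
P1 against (Center, O): payoffs 3.8, 5.6 → best response B.
P1 against (Right, I): payoffs 4.2, 3.6 → best response A.
P1 against (Right, O): payoffs 5.1, 4.1 → best response A.
P2 against (A, I): payoffs 4.4, 1.5, 3.5 → best response Left.
P2 against (A, O): payoffs 1.6, 1.4, 4.7 → best response Right.
P2 against (B, I): payoffs 1.9, 1.4, 3.6 → best response Right.
P2 against (B, O): payoffs 1.4, 3.3, 4 → best response Right.
P3 against (A, Left): payoffs 1.1, 4.7 → best response O.
P3 against (A, Center): payoffs 2.9, 0.8 → best response I.
P3 against (A, Right): payoffs 3.1, 2.7 → best response I.
P3 against (B, Left): payoffs 0.2, 4.9 → best response O.
P3 against (B, Center): payoffs 1.9, 4.5 → best response O.
P3 against (B, Right): payoffs 2.5, 4.2 → best response O.
No profile is a mutual best response for all players.

There is no pure-strategy Nash equilibrium.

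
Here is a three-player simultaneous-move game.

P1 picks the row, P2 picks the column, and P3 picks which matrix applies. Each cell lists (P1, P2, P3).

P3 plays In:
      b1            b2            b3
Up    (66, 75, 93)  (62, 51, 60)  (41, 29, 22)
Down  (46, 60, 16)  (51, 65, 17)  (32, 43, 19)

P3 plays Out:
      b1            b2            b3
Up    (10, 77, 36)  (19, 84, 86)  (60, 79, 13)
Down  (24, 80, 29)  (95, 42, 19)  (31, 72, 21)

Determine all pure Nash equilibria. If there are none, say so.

Check each profile: it is a Nash equilibrium iff no player can strictly gain by switching unilaterally.
(Up, b1, In): P1 gets 66, best alternative 46; P2 gets 75, best alternative 51; P3 gets 93, best alternative 36. No profitable deviation — NE.
(Up, b1, Out): P1 can switch to Down (10 → 24). Not NE.
(Up, b2, In): P2 can switch to b1 (51 → 75). Not NE.
(Up, b2, Out): P1 can switch to Down (19 → 95). Not NE.
(Up, b3, In): P2 can switch to b1 (29 → 75). Not NE.
(Up, b3, Out): P2 can switch to b2 (79 → 84). Not NE.
(Down, b1, In): P1 can switch to Up (46 → 66). Not NE.
(Down, b1, Out): P1 gets 24, best alternative 10; P2 gets 80, best alternative 72; P3 gets 29, best alternative 16. No profitable deviation — NE.
(Down, b2, In): P1 can switch to Up (51 → 62). Not NE.
(Down, b2, Out): P2 can switch to b1 (42 → 80). Not NE.
(Down, b3, In): P1 can switch to Up (32 → 41). Not NE.
(Down, b3, Out): P1 can switch to Up (31 → 60). Not NE.

(Up, b1, In), (Down, b1, Out)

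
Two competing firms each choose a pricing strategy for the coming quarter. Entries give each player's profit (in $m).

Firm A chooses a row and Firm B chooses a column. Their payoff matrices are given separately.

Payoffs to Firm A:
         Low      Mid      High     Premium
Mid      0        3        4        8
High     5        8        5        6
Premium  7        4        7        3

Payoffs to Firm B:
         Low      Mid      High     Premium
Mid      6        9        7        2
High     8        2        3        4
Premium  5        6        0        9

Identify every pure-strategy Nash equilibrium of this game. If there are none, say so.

No pure-strategy Nash equilibrium.

Firm A against Low: payoffs 0, 5, 7 → best response Premium.
Firm A against Mid: payoffs 3, 8, 4 → best response High.
Firm A against High: payoffs 4, 5, 7 → best response Premium.
Firm A against Premium: payoffs 8, 6, 3 → best response Mid.
Firm B against Mid: payoffs 6, 9, 7, 2 → best response Mid.
Firm B against High: payoffs 8, 2, 3, 4 → best response Low.
Firm B against Premium: payoffs 5, 6, 0, 9 → best response Premium.
No profile is a mutual best response for all players.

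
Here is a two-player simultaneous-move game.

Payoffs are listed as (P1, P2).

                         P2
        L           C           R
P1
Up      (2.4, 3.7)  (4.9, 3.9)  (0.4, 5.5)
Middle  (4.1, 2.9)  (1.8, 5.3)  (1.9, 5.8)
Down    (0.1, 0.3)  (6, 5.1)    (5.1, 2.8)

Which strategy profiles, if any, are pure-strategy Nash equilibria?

Check each profile: it is a Nash equilibrium iff no player can strictly gain by switching unilaterally.
(Up, L): P1 can switch to Middle (2.4 → 4.1). Not NE.
(Up, C): P1 can switch to Down (4.9 → 6). Not NE.
(Up, R): P1 can switch to Middle (0.4 → 1.9). Not NE.
(Middle, L): P2 can switch to C (2.9 → 5.3). Not NE.
(Middle, C): P1 can switch to Up (1.8 → 4.9). Not NE.
(Middle, R): P1 can switch to Down (1.9 → 5.1). Not NE.
(Down, C): P1 gets 6, best alternative 4.9; P2 gets 5.1, best alternative 2.8. No profitable deviation — NE.
(The remaining 2 profiles each have a profitable deviation by the same check.)

(Down, C)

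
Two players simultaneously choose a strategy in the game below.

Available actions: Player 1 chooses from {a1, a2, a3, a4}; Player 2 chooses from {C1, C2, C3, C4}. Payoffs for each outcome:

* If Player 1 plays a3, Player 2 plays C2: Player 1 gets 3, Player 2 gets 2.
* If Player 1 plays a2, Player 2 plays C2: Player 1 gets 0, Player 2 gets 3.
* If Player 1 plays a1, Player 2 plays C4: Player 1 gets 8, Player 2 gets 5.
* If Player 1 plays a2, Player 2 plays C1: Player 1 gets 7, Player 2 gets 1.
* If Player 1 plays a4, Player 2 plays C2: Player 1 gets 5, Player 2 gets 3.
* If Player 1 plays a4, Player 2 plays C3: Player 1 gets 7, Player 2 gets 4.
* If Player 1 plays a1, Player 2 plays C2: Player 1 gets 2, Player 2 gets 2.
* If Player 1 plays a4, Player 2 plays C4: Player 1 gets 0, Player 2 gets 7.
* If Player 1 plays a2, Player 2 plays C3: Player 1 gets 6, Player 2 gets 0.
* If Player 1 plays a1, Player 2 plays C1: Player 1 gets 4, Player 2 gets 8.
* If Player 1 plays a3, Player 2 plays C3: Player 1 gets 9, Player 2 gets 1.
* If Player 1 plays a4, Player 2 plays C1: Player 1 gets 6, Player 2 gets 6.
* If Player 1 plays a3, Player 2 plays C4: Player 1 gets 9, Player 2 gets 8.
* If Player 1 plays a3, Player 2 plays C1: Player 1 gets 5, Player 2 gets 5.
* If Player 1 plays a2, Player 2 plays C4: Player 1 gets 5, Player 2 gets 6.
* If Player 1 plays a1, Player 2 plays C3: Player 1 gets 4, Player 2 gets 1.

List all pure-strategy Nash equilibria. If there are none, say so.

Player 1 against C1: payoffs 4, 7, 5, 6 → best response a2.
Player 1 against C2: payoffs 2, 0, 3, 5 → best response a4.
Player 1 against C3: payoffs 4, 6, 9, 7 → best response a3.
Player 1 against C4: payoffs 8, 5, 9, 0 → best response a3.
Player 2 against a1: payoffs 8, 2, 1, 5 → best response C1.
Player 2 against a2: payoffs 1, 3, 0, 6 → best response C4.
Player 2 against a3: payoffs 5, 2, 1, 8 → best response C4.
Player 2 against a4: payoffs 6, 3, 4, 7 → best response C4.
Mutual best responses: (a3, C4).

The unique pure-strategy Nash equilibrium is (a3, C4).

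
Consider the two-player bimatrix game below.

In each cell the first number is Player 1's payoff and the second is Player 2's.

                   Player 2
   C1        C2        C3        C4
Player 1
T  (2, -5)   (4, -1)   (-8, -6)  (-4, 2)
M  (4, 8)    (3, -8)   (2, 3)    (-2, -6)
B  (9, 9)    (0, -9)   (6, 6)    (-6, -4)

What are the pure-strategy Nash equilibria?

Pure NE: (B, C1)

For each strategy profile, look for a profitable unilateral deviation.
(T, C1): Player 1 can switch to M (2 → 4). Not NE.
(T, C2): Player 2 can switch to C4 (-1 → 2). Not NE.
(T, C3): Player 1 can switch to M (-8 → 2). Not NE.
(T, C4): Player 1 can switch to M (-4 → -2). Not NE.
(M, C1): Player 1 can switch to B (4 → 9). Not NE.
(M, C2): Player 1 can switch to T (3 → 4). Not NE.
(M, C3): Player 1 can switch to B (2 → 6). Not NE.
(M, C4): Player 2 can switch to C1 (-6 → 8). Not NE.
(B, C1): Player 1 gets 9, best alternative 4; Player 2 gets 9, best alternative 6. No profitable deviation — NE.
(The remaining 3 profiles each have a profitable deviation by the same check.)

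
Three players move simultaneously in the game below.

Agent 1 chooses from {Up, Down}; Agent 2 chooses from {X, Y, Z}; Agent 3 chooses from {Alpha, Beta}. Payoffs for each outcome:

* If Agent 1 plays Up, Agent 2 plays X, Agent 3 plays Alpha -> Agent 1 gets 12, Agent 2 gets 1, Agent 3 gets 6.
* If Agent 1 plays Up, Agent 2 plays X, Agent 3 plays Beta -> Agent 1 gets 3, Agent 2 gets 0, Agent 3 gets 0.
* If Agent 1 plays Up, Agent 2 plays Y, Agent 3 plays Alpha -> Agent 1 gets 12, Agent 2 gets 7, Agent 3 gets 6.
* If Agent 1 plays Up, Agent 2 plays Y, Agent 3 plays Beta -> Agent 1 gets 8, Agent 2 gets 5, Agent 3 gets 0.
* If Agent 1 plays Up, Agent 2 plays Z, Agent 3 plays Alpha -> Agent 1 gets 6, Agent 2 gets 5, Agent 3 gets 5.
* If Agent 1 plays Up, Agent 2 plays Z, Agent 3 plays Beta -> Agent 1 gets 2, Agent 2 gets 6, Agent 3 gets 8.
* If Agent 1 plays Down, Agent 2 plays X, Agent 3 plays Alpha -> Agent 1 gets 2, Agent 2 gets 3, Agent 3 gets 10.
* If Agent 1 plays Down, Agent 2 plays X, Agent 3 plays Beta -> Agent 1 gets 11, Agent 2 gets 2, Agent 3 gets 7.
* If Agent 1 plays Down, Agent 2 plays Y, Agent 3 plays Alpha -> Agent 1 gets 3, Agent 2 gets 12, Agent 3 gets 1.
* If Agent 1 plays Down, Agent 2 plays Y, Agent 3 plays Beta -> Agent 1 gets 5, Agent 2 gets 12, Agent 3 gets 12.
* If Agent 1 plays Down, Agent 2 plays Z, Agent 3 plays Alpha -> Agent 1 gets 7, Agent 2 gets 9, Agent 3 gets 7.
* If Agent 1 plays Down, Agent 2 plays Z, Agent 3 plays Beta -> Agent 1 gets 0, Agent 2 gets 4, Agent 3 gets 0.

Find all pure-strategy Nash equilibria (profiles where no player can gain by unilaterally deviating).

(Up, Y, Alpha) and (Up, Z, Beta)

(Up, X, Alpha): Agent 2 can switch to Y (1 → 7). Not NE.
(Up, X, Beta): Agent 1 can switch to Down (3 → 11). Not NE.
(Up, Y, Alpha): Agent 1 gets 12, best alternative 3; Agent 2 gets 7, best alternative 5; Agent 3 gets 6, best alternative 0. No profitable deviation — NE.
(Up, Y, Beta): Agent 2 can switch to Z (5 → 6). Not NE.
(Up, Z, Alpha): Agent 1 can switch to Down (6 → 7). Not NE.
(Up, Z, Beta): Agent 1 gets 2, best alternative 0; Agent 2 gets 6, best alternative 5; Agent 3 gets 8, best alternative 5. No profitable deviation — NE.
(Down, X, Alpha): Agent 1 can switch to Up (2 → 12). Not NE.
(Down, X, Beta): Agent 2 can switch to Y (2 → 12). Not NE.
(Down, Y, Alpha): Agent 1 can switch to Up (3 → 12). Not NE.
(Down, Y, Beta): Agent 1 can switch to Up (5 → 8). Not NE.
(Down, Z, Alpha): Agent 2 can switch to Y (9 → 12). Not NE.
(Down, Z, Beta): Agent 1 can switch to Up (0 → 2). Not NE.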